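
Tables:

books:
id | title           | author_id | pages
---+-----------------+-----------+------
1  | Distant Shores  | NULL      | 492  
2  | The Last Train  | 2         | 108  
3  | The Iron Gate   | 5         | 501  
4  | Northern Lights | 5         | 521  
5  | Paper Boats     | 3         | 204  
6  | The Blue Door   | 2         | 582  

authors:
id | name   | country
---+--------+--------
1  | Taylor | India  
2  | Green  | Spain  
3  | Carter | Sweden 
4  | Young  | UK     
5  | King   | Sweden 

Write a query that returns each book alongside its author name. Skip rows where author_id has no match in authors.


INNER JOIN keeps only books rows whose author_id matches an id in authors. Walk through each book:
  - book 1 (Distant Shores): author_id=NULL, no match -> dropped
  - book 2 (The Last Train): author_id=2 -> matches Green
  - book 3 (The Iron Gate): author_id=5 -> matches King
  - book 4 (Northern Lights): author_id=5 -> matches King
  - book 5 (Paper Boats): author_id=3 -> matches Carter
  - book 6 (The Blue Door): author_id=2 -> matches Green
So 1 of 6 rows is dropped.

SQL:
SELECT a.title, b.name AS author
FROM books a
INNER JOIN authors b ON a.author_id = b.id

Result:
title           | author
----------------+-------
The Last Train  | Green 
The Iron Gate   | King  
Northern Lights | King  
Paper Boats     | Carter
The Blue Door   | Green 


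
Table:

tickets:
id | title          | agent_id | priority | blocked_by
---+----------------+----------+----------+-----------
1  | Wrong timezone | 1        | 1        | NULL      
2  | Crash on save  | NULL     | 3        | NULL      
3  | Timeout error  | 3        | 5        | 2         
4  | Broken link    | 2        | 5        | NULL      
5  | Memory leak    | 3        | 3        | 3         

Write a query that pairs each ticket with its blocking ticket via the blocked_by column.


This is a self-join: tickets is joined to a second copy of itself, matching each row's blocked_by to another row's id. Use LEFT JOIN so rows with blocked_by=NULL are kept.
  - ticket 1 (Wrong timezone): blocked_by=NULL -> NULL
  - ticket 2 (Crash on save): blocked_by=NULL -> NULL
  - ticket 3 (Timeout error): blocked_by=2 -> Crash on save
  - ticket 4 (Broken link): blocked_by=NULL -> NULL
  - ticket 5 (Memory leak): blocked_by=3 -> Timeout error

SQL:
SELECT a.title AS item, b.title AS blocked_by
FROM tickets a
LEFT JOIN tickets b ON a.blocked_by = b.id

Result:
item           | blocked_by   
---------------+--------------
Wrong timezone | NULL         
Crash on save  | NULL         
Timeout error  | Crash on save
Broken link    | NULL         
Memory leak    | Timeout error


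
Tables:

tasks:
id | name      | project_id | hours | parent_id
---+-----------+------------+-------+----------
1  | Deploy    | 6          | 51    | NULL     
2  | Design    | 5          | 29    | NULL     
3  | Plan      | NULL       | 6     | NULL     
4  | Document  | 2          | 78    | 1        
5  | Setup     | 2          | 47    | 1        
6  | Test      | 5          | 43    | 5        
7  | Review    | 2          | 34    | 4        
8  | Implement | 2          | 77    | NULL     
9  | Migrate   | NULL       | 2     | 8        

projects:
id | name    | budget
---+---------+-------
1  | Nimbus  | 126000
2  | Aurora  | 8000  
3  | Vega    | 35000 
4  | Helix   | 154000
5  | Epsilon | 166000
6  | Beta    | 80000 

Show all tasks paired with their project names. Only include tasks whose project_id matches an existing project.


INNER JOIN keeps only tasks rows whose project_id matches an id in projects. Walk through each task:
  - task 1 (Deploy): project_id=6 -> matches Beta
  - task 2 (Design): project_id=5 -> matches Epsilon
  - task 3 (Plan): project_id=NULL, no match -> dropped
  - task 4 (Document): project_id=2 -> matches Aurora
  - task 5 (Setup): project_id=2 -> matches Aurora
  - task 6 (Test): project_id=5 -> matches Epsilon
  - task 7 (Review): project_id=2 -> matches Aurora
  - task 8 (Implement): project_id=2 -> matches Aurora
  - task 9 (Migrate): project_id=NULL, no match -> dropped
So 2 of 9 rows are dropped.

SQL:
SELECT a.name, b.name AS project
FROM tasks a
INNER JOIN projects b ON a.project_id = b.id

Result:
name      | project
----------+--------
Deploy    | Beta   
Design    | Epsilon
Document  | Aurora 
Setup     | Aurora 
Test      | Epsilon
Review    | Aurora 
Implement | Aurora 


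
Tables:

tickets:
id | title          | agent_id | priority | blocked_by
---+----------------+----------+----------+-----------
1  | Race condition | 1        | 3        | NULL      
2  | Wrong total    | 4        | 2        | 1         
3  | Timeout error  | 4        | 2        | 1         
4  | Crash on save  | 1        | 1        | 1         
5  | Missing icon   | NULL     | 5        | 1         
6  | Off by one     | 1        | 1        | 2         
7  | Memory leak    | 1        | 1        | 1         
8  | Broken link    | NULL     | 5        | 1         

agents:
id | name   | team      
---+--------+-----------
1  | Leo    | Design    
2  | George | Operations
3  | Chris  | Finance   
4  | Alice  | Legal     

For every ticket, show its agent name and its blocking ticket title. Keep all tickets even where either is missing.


Two LEFT JOINs from the same base table tickets: one to agents via agent_id, one to tickets itself via blocked_by. Both are LEFT so every ticket is preserved.
Match against agents:
  - ticket 1 (Race condition): agent_id=1 -> matches Leo
  - ticket 2 (Wrong total): agent_id=4 -> matches Alice
  - ticket 3 (Timeout error): agent_id=4 -> matches Alice
  - ticket 4 (Crash on save): agent_id=1 -> matches Leo
  - ticket 5 (Missing icon): agent_id=NULL, no match -> kept with NULL
  - ticket 6 (Off by one): agent_id=1 -> matches Leo
  - ticket 7 (Memory leak): agent_id=1 -> matches Leo
  - ticket 8 (Broken link): agent_id=NULL, no match -> kept with NULL
Match against tickets (self):
  - ticket 1 (Race condition): blocked_by=NULL -> NULL
  - ticket 2 (Wrong total): blocked_by=1 -> Race condition
  - ticket 3 (Timeout error): blocked_by=1 -> Race condition
  - ticket 4 (Crash on save): blocked_by=1 -> Race condition
  - ticket 5 (Missing icon): blocked_by=1 -> Race condition
  - ticket 6 (Off by one): blocked_by=2 -> Wrong total
  - ticket 7 (Memory leak): blocked_by=1 -> Race condition
  - ticket 8 (Broken link): blocked_by=1 -> Race condition

SQL:
SELECT a.title, b.name AS agent, c.title AS blocked_by
FROM tickets a
LEFT JOIN agents b ON a.agent_id = b.id
LEFT JOIN tickets c ON a.blocked_by = c.id

Result:
title          | agent | blocked_by    
---------------+-------+---------------
Race condition | Leo   | NULL          
Wrong total    | Alice | Race condition
Timeout error  | Alice | Race condition
Crash on save  | Leo   | Race condition
Missing icon   | NULL  | Race condition
Off by one     | Leo   | Wrong total   
Memory leak    | Leo   | Race condition
Broken link    | NULL  | Race condition


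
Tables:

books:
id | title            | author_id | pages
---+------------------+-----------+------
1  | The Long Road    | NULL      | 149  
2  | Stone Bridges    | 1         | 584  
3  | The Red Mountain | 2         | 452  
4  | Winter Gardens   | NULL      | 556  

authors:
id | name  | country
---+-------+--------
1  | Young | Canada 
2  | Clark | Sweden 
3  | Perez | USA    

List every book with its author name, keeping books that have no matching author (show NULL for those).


LEFT JOIN keeps every row from books (the left table); where author_id has no match in authors, the author columns become NULL. Walk through each book:
  - book 1 (The Long Road): author_id=NULL, no match -> kept with NULL
  - book 2 (Stone Bridges): author_id=1 -> matches Young
  - book 3 (The Red Mountain): author_id=2 -> matches Clark
  - book 4 (Winter Gardens): author_id=NULL, no match -> kept with NULL
All 4 rows appear; 2 have NULL author.

SQL:
SELECT a.title, b.name AS author
FROM books a
LEFT JOIN authors b ON a.author_id = b.id

Result:
title            | author
-----------------+-------
The Long Road    | NULL  
Stone Bridges    | Young 
The Red Mountain | Clark 
Winter Gardens   | NULL  


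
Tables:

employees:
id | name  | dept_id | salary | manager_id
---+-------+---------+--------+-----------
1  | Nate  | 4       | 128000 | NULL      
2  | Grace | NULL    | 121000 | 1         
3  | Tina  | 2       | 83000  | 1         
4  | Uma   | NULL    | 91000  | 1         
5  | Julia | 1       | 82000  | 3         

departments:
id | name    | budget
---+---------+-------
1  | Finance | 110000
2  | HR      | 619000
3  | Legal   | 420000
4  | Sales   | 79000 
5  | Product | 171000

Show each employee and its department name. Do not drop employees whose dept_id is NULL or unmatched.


LEFT JOIN keeps every row from employees (the left table); where dept_id has no match in departments, the department columns become NULL. Walk through each employee:
  - employee 1 (Nate): dept_id=4 -> matches Sales
  - employee 2 (Grace): dept_id=NULL, no match -> kept with NULL
  - employee 3 (Tina): dept_id=2 -> matches HR
  - employee 4 (Uma): dept_id=NULL, no match -> kept with NULL
  - employee 5 (Julia): dept_id=1 -> matches Finance
All 5 rows appear; 2 have NULL department.

SQL:
SELECT a.name, b.name AS department
FROM employees a
LEFT JOIN departments b ON a.dept_id = b.id

Result:
name  | department
------+-----------
Nate  | Sales     
Grace | NULL      
Tina  | HR        
Uma   | NULL      
Julia | Finance   


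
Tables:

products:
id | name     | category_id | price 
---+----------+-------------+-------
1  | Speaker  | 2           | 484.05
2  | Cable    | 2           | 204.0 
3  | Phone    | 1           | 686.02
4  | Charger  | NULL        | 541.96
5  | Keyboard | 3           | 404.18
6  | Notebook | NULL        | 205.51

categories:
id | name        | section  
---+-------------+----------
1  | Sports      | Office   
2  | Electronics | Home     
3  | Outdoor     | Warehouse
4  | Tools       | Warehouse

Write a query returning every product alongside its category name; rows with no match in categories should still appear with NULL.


LEFT JOIN keeps every row from products (the left table); where category_id has no match in categories, the category columns become NULL. Walk through each product:
  - product 1 (Speaker): category_id=2 -> matches Electronics
  - product 2 (Cable): category_id=2 -> matches Electronics
  - product 3 (Phone): category_id=1 -> matches Sports
  - product 4 (Charger): category_id=NULL, no match -> kept with NULL
  - product 5 (Keyboard): category_id=3 -> matches Outdoor
  - product 6 (Notebook): category_id=NULL, no match -> kept with NULL
All 6 rows appear; 2 have NULL category.

SQL:
SELECT a.name, b.name AS category
FROM products a
LEFT JOIN categories b ON a.category_id = b.id

Result:
name     | category   
---------+------------
Speaker  | Electronics
Cable    | Electronics
Phone    | Sports     
Charger  | NULL       
Keyboard | Outdoor    
Notebook | NULL       


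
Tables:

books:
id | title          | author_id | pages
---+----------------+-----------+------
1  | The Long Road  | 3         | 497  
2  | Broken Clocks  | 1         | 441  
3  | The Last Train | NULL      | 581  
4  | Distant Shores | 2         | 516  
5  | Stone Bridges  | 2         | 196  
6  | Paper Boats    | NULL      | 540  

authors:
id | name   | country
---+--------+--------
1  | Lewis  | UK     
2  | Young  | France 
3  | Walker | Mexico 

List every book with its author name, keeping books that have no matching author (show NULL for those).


LEFT JOIN keeps every row from books (the left table); where author_id has no match in authors, the author columns become NULL. Walk through each book:
  - book 1 (The Long Road): author_id=3 -> matches Walker
  - book 2 (Broken Clocks): author_id=1 -> matches Lewis
  - book 3 (The Last Train): author_id=NULL, no match -> kept with NULL
  - book 4 (Distant Shores): author_id=2 -> matches Young
  - book 5 (Stone Bridges): author_id=2 -> matches Young
  - book 6 (Paper Boats): author_id=NULL, no match -> kept with NULL
All 6 rows appear; 2 have NULL author.

SQL:
SELECT a.title, b.name AS author
FROM books a
LEFT JOIN authors b ON a.author_id = b.id

Result:
title          | author
---------------+-------
The Long Road  | Walker
Broken Clocks  | Lewis 
The Last Train | NULL  
Distant Shores | Young 
Stone Bridges  | Young 
Paper Boats    | NULL  


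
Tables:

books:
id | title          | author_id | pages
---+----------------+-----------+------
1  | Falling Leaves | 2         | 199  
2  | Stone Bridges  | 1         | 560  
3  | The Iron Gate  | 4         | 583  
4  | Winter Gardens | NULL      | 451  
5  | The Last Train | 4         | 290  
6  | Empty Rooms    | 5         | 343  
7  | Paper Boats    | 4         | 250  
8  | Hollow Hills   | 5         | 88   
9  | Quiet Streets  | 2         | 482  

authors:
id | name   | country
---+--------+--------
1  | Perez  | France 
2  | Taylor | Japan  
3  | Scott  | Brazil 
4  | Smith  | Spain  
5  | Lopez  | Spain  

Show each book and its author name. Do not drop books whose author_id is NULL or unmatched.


LEFT JOIN keeps every row from books (the left table); where author_id has no match in authors, the author columns become NULL. Walk through each book:
  - book 1 (Falling Leaves): author_id=2 -> matches Taylor
  - book 2 (Stone Bridges): author_id=1 -> matches Perez
  - book 3 (The Iron Gate): author_id=4 -> matches Smith
  - book 4 (Winter Gardens): author_id=NULL, no match -> kept with NULL
  - book 5 (The Last Train): author_id=4 -> matches Smith
  - book 6 (Empty Rooms): author_id=5 -> matches Lopez
  - book 7 (Paper Boats): author_id=4 -> matches Smith
  - book 8 (Hollow Hills): author_id=5 -> matches Lopez
  - book 9 (Quiet Streets): author_id=2 -> matches Taylor
All 9 rows appear; 1 has NULL author.

SQL:
SELECT a.title, b.name AS author
FROM books a
LEFT JOIN authors b ON a.author_id = b.id

Result:
title          | author
---------------+-------
Falling Leaves | Taylor
Stone Bridges  | Perez 
The Iron Gate  | Smith 
Winter Gardens | NULL  
The Last Train | Smith 
Empty Rooms    | Lopez 
Paper Boats    | Smith 
Hollow Hills   | Lopez 
Quiet Streets  | Taylor


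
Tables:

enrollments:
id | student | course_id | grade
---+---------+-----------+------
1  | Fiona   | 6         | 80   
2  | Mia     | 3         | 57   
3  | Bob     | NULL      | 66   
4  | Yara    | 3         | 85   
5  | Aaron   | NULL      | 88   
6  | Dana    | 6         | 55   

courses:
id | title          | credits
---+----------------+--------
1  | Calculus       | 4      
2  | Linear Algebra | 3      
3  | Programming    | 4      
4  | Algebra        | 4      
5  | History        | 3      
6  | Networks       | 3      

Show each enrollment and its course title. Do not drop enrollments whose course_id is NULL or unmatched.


LEFT JOIN keeps every row from enrollments (the left table); where course_id has no match in courses, the course columns become NULL. Walk through each enrollment:
  - enrollment 1 (Fiona): course_id=6 -> matches Networks
  - enrollment 2 (Mia): course_id=3 -> matches Programming
  - enrollment 3 (Bob): course_id=NULL, no match -> kept with NULL
  - enrollment 4 (Yara): course_id=3 -> matches Programming
  - enrollment 5 (Aaron): course_id=NULL, no match -> kept with NULL
  - enrollment 6 (Dana): course_id=6 -> matches Networks
All 6 rows appear; 2 have NULL course.

SQL:
SELECT a.student, b.title AS course
FROM enrollments a
LEFT JOIN courses b ON a.course_id = b.id

Result:
student | course     
--------+------------
Fiona   | Networks   
Mia     | Programming
Bob     | NULL       
Yara    | Programming
Aaron   | NULL       
Dana    | Networks   


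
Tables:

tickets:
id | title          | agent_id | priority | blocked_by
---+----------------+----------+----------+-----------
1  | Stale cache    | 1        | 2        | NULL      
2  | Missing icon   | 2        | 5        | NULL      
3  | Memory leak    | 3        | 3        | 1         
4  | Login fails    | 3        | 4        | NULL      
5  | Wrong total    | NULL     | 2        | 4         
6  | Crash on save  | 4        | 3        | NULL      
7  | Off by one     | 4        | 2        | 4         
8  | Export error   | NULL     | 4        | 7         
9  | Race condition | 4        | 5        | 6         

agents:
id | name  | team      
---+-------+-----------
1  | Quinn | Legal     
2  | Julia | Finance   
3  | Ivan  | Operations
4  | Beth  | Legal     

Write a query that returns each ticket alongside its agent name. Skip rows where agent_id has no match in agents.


INNER JOIN keeps only tickets rows whose agent_id matches an id in agents. Walk through each ticket:
  - ticket 1 (Stale cache): agent_id=1 -> matches Quinn
  - ticket 2 (Missing icon): agent_id=2 -> matches Julia
  - ticket 3 (Memory leak): agent_id=3 -> matches Ivan
  - ticket 4 (Login fails): agent_id=3 -> matches Ivan
  - ticket 5 (Wrong total): agent_id=NULL, no match -> dropped
  - ticket 6 (Crash on save): agent_id=4 -> matches Beth
  - ticket 7 (Off by one): agent_id=4 -> matches Beth
  - ticket 8 (Export error): agent_id=NULL, no match -> dropped
  - ticket 9 (Race condition): agent_id=4 -> matches Beth
So 2 of 9 rows are dropped.

SQL:
SELECT a.title, b.name AS agent
FROM tickets a
INNER JOIN agents b ON a.agent_id = b.id

Result:
title          | agent
---------------+------
Stale cache    | Quinn
Missing icon   | Julia
Memory leak    | Ivan 
Login fails    | Ivan 
Crash on save  | Beth 
Off by one     | Beth 
Race condition | Beth 


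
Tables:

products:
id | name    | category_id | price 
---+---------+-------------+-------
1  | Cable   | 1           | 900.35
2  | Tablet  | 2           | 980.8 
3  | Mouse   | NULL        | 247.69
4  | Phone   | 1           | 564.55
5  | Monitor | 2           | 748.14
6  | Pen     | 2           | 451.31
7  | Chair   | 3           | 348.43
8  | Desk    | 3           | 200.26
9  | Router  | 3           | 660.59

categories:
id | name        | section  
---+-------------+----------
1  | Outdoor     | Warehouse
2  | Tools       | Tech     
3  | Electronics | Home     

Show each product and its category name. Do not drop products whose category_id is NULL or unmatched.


LEFT JOIN keeps every row from products (the left table); where category_id has no match in categories, the category columns become NULL. Walk through each product:
  - product 1 (Cable): category_id=1 -> matches Outdoor
  - product 2 (Tablet): category_id=2 -> matches Tools
  - product 3 (Mouse): category_id=NULL, no match -> kept with NULL
  - product 4 (Phone): category_id=1 -> matches Outdoor
  - product 5 (Monitor): category_id=2 -> matches Tools
  - product 6 (Pen): category_id=2 -> matches Tools
  - product 7 (Chair): category_id=3 -> matches Electronics
  - product 8 (Desk): category_id=3 -> matches Electronics
  - product 9 (Router): category_id=3 -> matches Electronics
All 9 rows appear; 1 has NULL category.

SQL:
SELECT a.name, b.name AS category
FROM products a
LEFT JOIN categories b ON a.category_id = b.id

Result:
name    | category   
--------+------------
Cable   | Outdoor    
Tablet  | Tools      
Mouse   | NULL       
Phone   | Outdoor    
Monitor | Tools      
Pen     | Tools      
Chair   | Electronics
Desk    | Electronics
Router  | Electronics


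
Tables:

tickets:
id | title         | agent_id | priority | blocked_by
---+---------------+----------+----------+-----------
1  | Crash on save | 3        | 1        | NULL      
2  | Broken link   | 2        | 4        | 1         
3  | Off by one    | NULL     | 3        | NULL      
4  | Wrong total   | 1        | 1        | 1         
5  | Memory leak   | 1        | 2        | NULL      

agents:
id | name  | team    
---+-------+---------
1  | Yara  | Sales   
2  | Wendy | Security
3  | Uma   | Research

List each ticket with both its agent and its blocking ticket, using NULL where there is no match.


Two LEFT JOINs from the same base table tickets: one to agents via agent_id, one to tickets itself via blocked_by. Both are LEFT so every ticket is preserved.
Match against agents:
  - ticket 1 (Crash on save): agent_id=3 -> matches Uma
  - ticket 2 (Broken link): agent_id=2 -> matches Wendy
  - ticket 3 (Off by one): agent_id=NULL, no match -> kept with NULL
  - ticket 4 (Wrong total): agent_id=1 -> matches Yara
  - ticket 5 (Memory leak): agent_id=1 -> matches Yara
Match against tickets (self):
  - ticket 1 (Crash on save): blocked_by=NULL -> NULL
  - ticket 2 (Broken link): blocked_by=1 -> Crash on save
  - ticket 3 (Off by one): blocked_by=NULL -> NULL
  - ticket 4 (Wrong total): blocked_by=1 -> Crash on save
  - ticket 5 (Memory leak): blocked_by=NULL -> NULL

SQL:
SELECT a.title, b.name AS agent, c.title AS blocked_by
FROM tickets a
LEFT JOIN agents b ON a.agent_id = b.id
LEFT JOIN tickets c ON a.blocked_by = c.id

Result:
title         | agent | blocked_by   
--------------+-------+--------------
Crash on save | Uma   | NULL         
Broken link   | Wendy | Crash on save
Off by one    | NULL  | NULL         
Wrong total   | Yara  | Crash on save
Memory leak   | Yara  | NULL         


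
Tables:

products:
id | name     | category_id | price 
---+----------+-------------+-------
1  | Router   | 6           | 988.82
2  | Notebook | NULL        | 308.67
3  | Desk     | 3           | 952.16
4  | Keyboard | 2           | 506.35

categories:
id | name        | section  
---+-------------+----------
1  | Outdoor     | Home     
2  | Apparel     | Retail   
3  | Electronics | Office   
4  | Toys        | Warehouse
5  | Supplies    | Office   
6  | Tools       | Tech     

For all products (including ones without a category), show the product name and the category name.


LEFT JOIN keeps every row from products (the left table); where category_id has no match in categories, the category columns become NULL. Walk through each product:
  - product 1 (Router): category_id=6 -> matches Tools
  - product 2 (Notebook): category_id=NULL, no match -> kept with NULL
  - product 3 (Desk): category_id=3 -> matches Electronics
  - product 4 (Keyboard): category_id=2 -> matches Apparel
All 4 rows appear; 1 has NULL category.

SQL:
SELECT a.name, b.name AS category
FROM products a
LEFT JOIN categories b ON a.category_id = b.id

Result:
name     | category   
---------+------------
Router   | Tools      
Notebook | NULL       
Desk     | Electronics
Keyboard | Apparel    


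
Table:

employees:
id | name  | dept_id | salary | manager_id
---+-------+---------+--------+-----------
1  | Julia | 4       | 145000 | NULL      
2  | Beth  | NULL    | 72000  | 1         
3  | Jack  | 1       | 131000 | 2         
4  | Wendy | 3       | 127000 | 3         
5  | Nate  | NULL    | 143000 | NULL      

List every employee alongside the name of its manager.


This is a self-join: employees is joined to a second copy of itself, matching each row's manager_id to another row's id. Use LEFT JOIN so rows with manager_id=NULL are kept.
  - employee 1 (Julia): manager_id=NULL -> NULL
  - employee 2 (Beth): manager_id=1 -> Julia
  - employee 3 (Jack): manager_id=2 -> Beth
  - employee 4 (Wendy): manager_id=3 -> Jack
  - employee 5 (Nate): manager_id=NULL -> NULL

SQL:
SELECT a.name AS item, b.name AS manager
FROM employees a
LEFT JOIN employees b ON a.manager_id = b.id

Result:
item  | manager
------+--------
Julia | NULL   
Beth  | Julia  
Jack  | Beth   
Wendy | Jack   
Nate  | NULL   


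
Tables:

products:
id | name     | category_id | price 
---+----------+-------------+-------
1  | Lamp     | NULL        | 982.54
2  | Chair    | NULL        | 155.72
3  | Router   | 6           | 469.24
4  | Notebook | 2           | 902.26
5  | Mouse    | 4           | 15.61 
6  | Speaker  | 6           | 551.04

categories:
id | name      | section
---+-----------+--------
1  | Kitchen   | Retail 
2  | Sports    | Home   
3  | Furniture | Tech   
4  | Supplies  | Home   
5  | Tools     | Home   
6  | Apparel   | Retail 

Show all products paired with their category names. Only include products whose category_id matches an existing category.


INNER JOIN keeps only products rows whose category_id matches an id in categories. Walk through each product:
  - product 1 (Lamp): category_id=NULL, no match -> dropped
  - product 2 (Chair): category_id=NULL, no match -> dropped
  - product 3 (Router): category_id=6 -> matches Apparel
  - product 4 (Notebook): category_id=2 -> matches Sports
  - product 5 (Mouse): category_id=4 -> matches Supplies
  - product 6 (Speaker): category_id=6 -> matches Apparel
So 2 of 6 rows are dropped.

SQL:
SELECT a.name, b.name AS category
FROM products a
INNER JOIN categories b ON a.category_id = b.id

Result:
name     | category
---------+---------
Router   | Apparel 
Notebook | Sports  
Mouse    | Supplies
Speaker  | Apparel 


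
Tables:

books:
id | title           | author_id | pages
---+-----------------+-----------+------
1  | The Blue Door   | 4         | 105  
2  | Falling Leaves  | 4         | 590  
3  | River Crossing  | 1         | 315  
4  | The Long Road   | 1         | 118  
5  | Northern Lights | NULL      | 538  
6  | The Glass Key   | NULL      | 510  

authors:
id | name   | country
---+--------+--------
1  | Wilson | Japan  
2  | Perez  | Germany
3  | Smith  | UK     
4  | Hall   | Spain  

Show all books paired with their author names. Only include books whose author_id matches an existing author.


INNER JOIN keeps only books rows whose author_id matches an id in authors. Walk through each book:
  - book 1 (The Blue Door): author_id=4 -> matches Hall
  - book 2 (Falling Leaves): author_id=4 -> matches Hall
  - book 3 (River Crossing): author_id=1 -> matches Wilson
  - book 4 (The Long Road): author_id=1 -> matches Wilson
  - book 5 (Northern Lights): author_id=NULL, no match -> dropped
  - book 6 (The Glass Key): author_id=NULL, no match -> dropped
So 2 of 6 rows are dropped.

SQL:
SELECT a.title, b.name AS author
FROM books a
INNER JOIN authors b ON a.author_id = b.id

Result:
title          | author
---------------+-------
The Blue Door  | Hall  
Falling Leaves | Hall  
River Crossing | Wilson
The Long Road  | Wilson


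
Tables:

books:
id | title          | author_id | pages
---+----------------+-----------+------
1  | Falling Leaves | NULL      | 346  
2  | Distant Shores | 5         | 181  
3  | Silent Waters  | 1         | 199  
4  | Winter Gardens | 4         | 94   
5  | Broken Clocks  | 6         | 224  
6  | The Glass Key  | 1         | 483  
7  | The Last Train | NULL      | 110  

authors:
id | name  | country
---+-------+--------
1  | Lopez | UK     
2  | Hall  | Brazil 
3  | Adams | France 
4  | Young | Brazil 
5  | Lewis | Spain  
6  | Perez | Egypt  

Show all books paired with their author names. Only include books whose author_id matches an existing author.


INNER JOIN keeps only books rows whose author_id matches an id in authors. Walk through each book:
  - book 1 (Falling Leaves): author_id=NULL, no match -> dropped
  - book 2 (Distant Shores): author_id=5 -> matches Lewis
  - book 3 (Silent Waters): author_id=1 -> matches Lopez
  - book 4 (Winter Gardens): author_id=4 -> matches Young
  - book 5 (Broken Clocks): author_id=6 -> matches Perez
  - book 6 (The Glass Key): author_id=1 -> matches Lopez
  - book 7 (The Last Train): author_id=NULL, no match -> dropped
So 2 of 7 rows are dropped.

SQL:
SELECT a.title, b.name AS author
FROM books a
INNER JOIN authors b ON a.author_id = b.id

Result:
title          | author
---------------+-------
Distant Shores | Lewis 
Silent Waters  | Lopez 
Winter Gardens | Young 
Broken Clocks  | Perez 
The Glass Key  | Lopez 


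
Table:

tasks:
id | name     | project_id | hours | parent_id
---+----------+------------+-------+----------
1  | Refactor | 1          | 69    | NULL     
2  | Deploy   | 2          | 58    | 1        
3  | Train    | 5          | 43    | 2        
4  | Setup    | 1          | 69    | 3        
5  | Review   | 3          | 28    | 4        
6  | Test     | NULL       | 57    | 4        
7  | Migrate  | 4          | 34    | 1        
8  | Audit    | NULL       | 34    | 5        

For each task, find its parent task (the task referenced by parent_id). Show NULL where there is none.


This is a self-join: tasks is joined to a second copy of itself, matching each row's parent_id to another row's id. Use LEFT JOIN so rows with parent_id=NULL are kept.
  - task 1 (Refactor): parent_id=NULL -> NULL
  - task 2 (Deploy): parent_id=1 -> Refactor
  - task 3 (Train): parent_id=2 -> Deploy
  - task 4 (Setup): parent_id=3 -> Train
  - task 5 (Review): parent_id=4 -> Setup
  - task 6 (Test): parent_id=4 -> Setup
  - task 7 (Migrate): parent_id=1 -> Refactor
  - task 8 (Audit): parent_id=5 -> Review

SQL:
SELECT a.name AS item, b.name AS parent
FROM tasks a
LEFT JOIN tasks b ON a.parent_id = b.id

Result:
item     | parent  
---------+---------
Refactor | NULL    
Deploy   | Refactor
Train    | Deploy  
Setup    | Train   
Review   | Setup   
Test     | Setup   
Migrate  | Refactor
Audit    | Review  


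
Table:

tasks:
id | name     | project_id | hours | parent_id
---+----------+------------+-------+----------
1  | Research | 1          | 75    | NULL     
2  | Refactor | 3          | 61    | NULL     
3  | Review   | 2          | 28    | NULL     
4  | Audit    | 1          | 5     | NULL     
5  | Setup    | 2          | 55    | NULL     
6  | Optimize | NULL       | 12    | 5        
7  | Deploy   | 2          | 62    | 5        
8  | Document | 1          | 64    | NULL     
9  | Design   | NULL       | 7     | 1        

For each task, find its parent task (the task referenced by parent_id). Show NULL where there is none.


This is a self-join: tasks is joined to a second copy of itself, matching each row's parent_id to another row's id. Use LEFT JOIN so rows with parent_id=NULL are kept.
  - task 1 (Research): parent_id=NULL -> NULL
  - task 2 (Refactor): parent_id=NULL -> NULL
  - task 3 (Review): parent_id=NULL -> NULL
  - task 4 (Audit): parent_id=NULL -> NULL
  - task 5 (Setup): parent_id=NULL -> NULL
  - task 6 (Optimize): parent_id=5 -> Setup
  - task 7 (Deploy): parent_id=5 -> Setup
  - task 8 (Document): parent_id=NULL -> NULL
  - task 9 (Design): parent_id=1 -> Research

SQL:
SELECT a.name AS item, b.name AS parent
FROM tasks a
LEFT JOIN tasks b ON a.parent_id = b.id

Result:
item     | parent  
---------+---------
Research | NULL    
Refactor | NULL    
Review   | NULL    
Audit    | NULL    
Setup    | NULL    
Optimize | Setup   
Deploy   | Setup   
Document | NULL    
Design   | Research


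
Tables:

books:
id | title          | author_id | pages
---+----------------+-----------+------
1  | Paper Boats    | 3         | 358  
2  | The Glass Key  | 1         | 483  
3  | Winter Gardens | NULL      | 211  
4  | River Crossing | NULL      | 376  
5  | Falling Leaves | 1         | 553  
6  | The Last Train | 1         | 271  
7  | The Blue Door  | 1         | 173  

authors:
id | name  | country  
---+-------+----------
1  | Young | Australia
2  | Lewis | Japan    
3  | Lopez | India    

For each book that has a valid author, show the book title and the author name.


INNER JOIN keeps only books rows whose author_id matches an id in authors. Walk through each book:
  - book 1 (Paper Boats): author_id=3 -> matches Lopez
  - book 2 (The Glass Key): author_id=1 -> matches Young
  - book 3 (Winter Gardens): author_id=NULL, no match -> dropped
  - book 4 (River Crossing): author_id=NULL, no match -> dropped
  - book 5 (Falling Leaves): author_id=1 -> matches Young
  - book 6 (The Last Train): author_id=1 -> matches Young
  - book 7 (The Blue Door): author_id=1 -> matches Young
So 2 of 7 rows are dropped.

SQL:
SELECT a.title, b.name AS author
FROM books a
INNER JOIN authors b ON a.author_id = b.id

Result:
title          | author
---------------+-------
Paper Boats    | Lopez 
The Glass Key  | Young 
Falling Leaves | Young 
The Last Train | Young 
The Blue Door  | Young 


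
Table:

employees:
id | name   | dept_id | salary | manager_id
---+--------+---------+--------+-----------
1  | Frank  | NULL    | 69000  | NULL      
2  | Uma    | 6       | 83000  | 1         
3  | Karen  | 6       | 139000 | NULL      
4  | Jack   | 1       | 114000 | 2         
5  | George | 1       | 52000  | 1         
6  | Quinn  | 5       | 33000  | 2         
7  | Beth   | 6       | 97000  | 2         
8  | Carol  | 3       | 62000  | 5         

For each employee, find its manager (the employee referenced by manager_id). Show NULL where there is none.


This is a self-join: employees is joined to a second copy of itself, matching each row's manager_id to another row's id. Use LEFT JOIN so rows with manager_id=NULL are kept.
  - employee 1 (Frank): manager_id=NULL -> NULL
  - employee 2 (Uma): manager_id=1 -> Frank
  - employee 3 (Karen): manager_id=NULL -> NULL
  - employee 4 (Jack): manager_id=2 -> Uma
  - employee 5 (George): manager_id=1 -> Frank
  - employee 6 (Quinn): manager_id=2 -> Uma
  - employee 7 (Beth): manager_id=2 -> Uma
  - employee 8 (Carol): manager_id=5 -> George

SQL:
SELECT a.name AS item, b.name AS manager
FROM employees a
LEFT JOIN employees b ON a.manager_id = b.id

Result:
item   | manager
-------+--------
Frank  | NULL   
Uma    | Frank  
Karen  | NULL   
Jack   | Uma    
George | Frank  
Quinn  | Uma    
Beth   | Uma    
Carol  | George 


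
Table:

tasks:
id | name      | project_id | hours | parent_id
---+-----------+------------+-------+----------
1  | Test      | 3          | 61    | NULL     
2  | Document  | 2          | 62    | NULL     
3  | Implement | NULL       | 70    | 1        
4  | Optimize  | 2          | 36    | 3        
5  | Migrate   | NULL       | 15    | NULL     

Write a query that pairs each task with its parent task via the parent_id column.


This is a self-join: tasks is joined to a second copy of itself, matching each row's parent_id to another row's id. Use LEFT JOIN so rows with parent_id=NULL are kept.
  - task 1 (Test): parent_id=NULL -> NULL
  - task 2 (Document): parent_id=NULL -> NULL
  - task 3 (Implement): parent_id=1 -> Test
  - task 4 (Optimize): parent_id=3 -> Implement
  - task 5 (Migrate): parent_id=NULL -> NULL

SQL:
SELECT a.name AS item, b.name AS parent
FROM tasks a
LEFT JOIN tasks b ON a.parent_id = b.id

Result:
item      | parent   
----------+----------
Test      | NULL     
Document  | NULL     
Implement | Test     
Optimize  | Implement
Migrate   | NULL     


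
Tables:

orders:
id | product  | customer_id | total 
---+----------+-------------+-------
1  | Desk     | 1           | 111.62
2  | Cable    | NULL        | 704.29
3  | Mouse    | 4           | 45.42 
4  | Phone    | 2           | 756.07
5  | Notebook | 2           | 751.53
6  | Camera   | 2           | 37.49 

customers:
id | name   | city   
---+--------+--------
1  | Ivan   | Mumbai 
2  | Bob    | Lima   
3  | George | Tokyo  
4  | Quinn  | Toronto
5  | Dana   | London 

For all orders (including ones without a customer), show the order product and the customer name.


LEFT JOIN keeps every row from orders (the left table); where customer_id has no match in customers, the customer columns become NULL. Walk through each order:
  - order 1 (Desk): customer_id=1 -> matches Ivan
  - order 2 (Cable): customer_id=NULL, no match -> kept with NULL
  - order 3 (Mouse): customer_id=4 -> matches Quinn
  - order 4 (Phone): customer_id=2 -> matches Bob
  - order 5 (Notebook): customer_id=2 -> matches Bob
  - order 6 (Camera): customer_id=2 -> matches Bob
All 6 rows appear; 1 has NULL customer.

SQL:
SELECT a.product, b.name AS customer
FROM orders a
LEFT JOIN customers b ON a.customer_id = b.id

Result:
product  | customer
---------+---------
Desk     | Ivan    
Cable    | NULL    
Mouse    | Quinn   
Phone    | Bob     
Notebook | Bob     
Camera   | Bob     


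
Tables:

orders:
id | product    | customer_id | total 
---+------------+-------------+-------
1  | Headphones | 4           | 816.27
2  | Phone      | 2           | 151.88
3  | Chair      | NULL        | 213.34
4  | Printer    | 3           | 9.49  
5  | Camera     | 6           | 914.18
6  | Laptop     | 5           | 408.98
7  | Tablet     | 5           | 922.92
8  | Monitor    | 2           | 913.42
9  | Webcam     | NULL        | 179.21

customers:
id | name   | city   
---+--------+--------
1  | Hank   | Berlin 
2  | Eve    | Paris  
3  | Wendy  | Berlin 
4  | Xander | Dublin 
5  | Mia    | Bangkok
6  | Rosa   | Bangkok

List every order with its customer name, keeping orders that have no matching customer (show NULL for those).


LEFT JOIN keeps every row from orders (the left table); where customer_id has no match in customers, the customer columns become NULL. Walk through each order:
  - order 1 (Headphones): customer_id=4 -> matches Xander
  - order 2 (Phone): customer_id=2 -> matches Eve
  - order 3 (Chair): customer_id=NULL, no match -> kept with NULL
  - order 4 (Printer): customer_id=3 -> matches Wendy
  - order 5 (Camera): customer_id=6 -> matches Rosa
  - order 6 (Laptop): customer_id=5 -> matches Mia
  - order 7 (Tablet): customer_id=5 -> matches Mia
  - order 8 (Monitor): customer_id=2 -> matches Eve
  - order 9 (Webcam): customer_id=NULL, no match -> kept with NULL
All 9 rows appear; 2 have NULL customer.

SQL:
SELECT a.product, b.name AS customer
FROM orders a
LEFT JOIN customers b ON a.customer_id = b.id

Result:
product    | customer
-----------+---------
Headphones | Xander  
Phone      | Eve     
Chair      | NULL    
Printer    | Wendy   
Camera     | Rosa    
Laptop     | Mia     
Tablet     | Mia     
Monitor    | Eve     
Webcam     | NULL    


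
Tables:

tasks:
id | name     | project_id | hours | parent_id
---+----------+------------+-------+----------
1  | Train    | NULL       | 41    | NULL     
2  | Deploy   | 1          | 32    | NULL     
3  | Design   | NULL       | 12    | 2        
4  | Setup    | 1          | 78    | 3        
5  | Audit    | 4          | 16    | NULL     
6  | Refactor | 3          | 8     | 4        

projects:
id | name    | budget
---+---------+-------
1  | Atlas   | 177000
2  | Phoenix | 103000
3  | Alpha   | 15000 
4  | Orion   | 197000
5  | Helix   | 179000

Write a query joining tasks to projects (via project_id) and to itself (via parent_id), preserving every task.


Two LEFT JOINs from the same base table tasks: one to projects via project_id, one to tasks itself via parent_id. Both are LEFT so every task is preserved.
Match against projects:
  - task 1 (Train): project_id=NULL, no match -> kept with NULL
  - task 2 (Deploy): project_id=1 -> matches Atlas
  - task 3 (Design): project_id=NULL, no match -> kept with NULL
  - task 4 (Setup): project_id=1 -> matches Atlas
  - task 5 (Audit): project_id=4 -> matches Orion
  - task 6 (Refactor): project_id=3 -> matches Alpha
Match against tasks (self):
  - task 1 (Train): parent_id=NULL -> NULL
  - task 2 (Deploy): parent_id=NULL -> NULL
  - task 3 (Design): parent_id=2 -> Deploy
  - task 4 (Setup): parent_id=3 -> Design
  - task 5 (Audit): parent_id=NULL -> NULL
  - task 6 (Refactor): parent_id=4 -> Setup

SQL:
SELECT a.name, b.name AS project, c.name AS parent
FROM tasks a
LEFT JOIN projects b ON a.project_id = b.id
LEFT JOIN tasks c ON a.parent_id = c.id

Result:
name     | project | parent
---------+---------+-------
Train    | NULL    | NULL  
Deploy   | Atlas   | NULL  
Design   | NULL    | Deploy
Setup    | Atlas   | Design
Audit    | Orion   | NULL  
Refactor | Alpha   | Setup 


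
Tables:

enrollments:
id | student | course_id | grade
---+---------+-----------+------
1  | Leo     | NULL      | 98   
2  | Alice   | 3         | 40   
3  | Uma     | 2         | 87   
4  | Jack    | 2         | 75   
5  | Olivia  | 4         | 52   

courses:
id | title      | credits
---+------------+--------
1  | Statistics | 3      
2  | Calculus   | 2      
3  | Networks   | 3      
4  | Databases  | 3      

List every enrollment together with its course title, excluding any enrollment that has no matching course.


INNER JOIN keeps only enrollments rows whose course_id matches an id in courses. Walk through each enrollment:
  - enrollment 1 (Leo): course_id=NULL, no match -> dropped
  - enrollment 2 (Alice): course_id=3 -> matches Networks
  - enrollment 3 (Uma): course_id=2 -> matches Calculus
  - enrollment 4 (Jack): course_id=2 -> matches Calculus
  - enrollment 5 (Olivia): course_id=4 -> matches Databases
So 1 of 5 rows is dropped.

SQL:
SELECT a.student, b.title AS course
FROM enrollments a
INNER JOIN courses b ON a.course_id = b.id

Result:
student | course   
--------+----------
Alice   | Networks 
Uma     | Calculus 
Jack    | Calculus 
Olivia  | Databases
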